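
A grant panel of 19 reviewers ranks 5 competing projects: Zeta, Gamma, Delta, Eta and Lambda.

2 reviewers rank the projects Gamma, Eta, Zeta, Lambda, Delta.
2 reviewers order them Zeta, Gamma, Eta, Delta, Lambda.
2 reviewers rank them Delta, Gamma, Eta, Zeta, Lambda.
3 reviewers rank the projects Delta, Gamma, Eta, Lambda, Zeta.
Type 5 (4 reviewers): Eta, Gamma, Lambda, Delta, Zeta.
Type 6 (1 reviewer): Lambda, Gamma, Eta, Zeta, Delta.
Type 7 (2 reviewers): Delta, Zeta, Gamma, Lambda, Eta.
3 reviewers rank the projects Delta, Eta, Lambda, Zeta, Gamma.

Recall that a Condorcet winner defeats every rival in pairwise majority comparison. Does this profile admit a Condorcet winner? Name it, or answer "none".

Check each pair by majority over 19 ballots:
Zeta vs Gamma: Gamma, 12–7.
Zeta vs Delta: Delta wins 14–5.
Zeta vs Eta: Eta wins 15–4.
Zeta vs Lambda: Lambda, 11–8.
Gamma vs Delta: Delta, 10–9.
Gamma vs Eta: Gamma wins 12–7.
Gamma–Lambda: Gamma 15–4.
Delta–Eta: Delta 10–9.
Delta vs Lambda: Delta, 12–7.
Eta vs Lambda: Eta wins 16–3.
Only Delta has no losses; Delta is the Condorcet winner.

Delta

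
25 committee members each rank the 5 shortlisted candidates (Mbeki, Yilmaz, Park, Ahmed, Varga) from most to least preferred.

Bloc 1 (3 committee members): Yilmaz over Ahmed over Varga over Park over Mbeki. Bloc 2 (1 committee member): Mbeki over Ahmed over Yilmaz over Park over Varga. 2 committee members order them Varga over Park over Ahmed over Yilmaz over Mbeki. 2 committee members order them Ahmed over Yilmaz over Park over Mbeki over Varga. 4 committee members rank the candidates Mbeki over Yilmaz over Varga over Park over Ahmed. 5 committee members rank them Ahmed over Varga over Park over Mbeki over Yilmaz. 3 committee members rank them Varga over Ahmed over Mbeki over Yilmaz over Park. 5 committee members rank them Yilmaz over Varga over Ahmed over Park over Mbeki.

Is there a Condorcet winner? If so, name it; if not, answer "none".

Pairwise majorities:
Mbeki–Yilmaz: Mbeki 13–12.
Mbeki vs Park: Park, 17–8.
Mbeki vs Ahmed: Ahmed wins 20–5.
Mbeki–Varga: Varga 18–7.
Yilmaz vs Park: Yilmaz wins 18–7.
Yilmaz–Ahmed: Ahmed 13–12.
Yilmaz–Varga: Yilmaz 15–10.
Park–Ahmed: Ahmed 19–6.
Park vs Varga: Varga wins 22–3.
Ahmed vs Varga: Varga, 14–11.
Every candidate loses at least once (Mbeki loses to Park; Yilmaz loses to Mbeki; Park loses to Yilmaz; Ahmed loses to Varga; Varga loses to Yilmaz). The majority relation contains the cycle Mbeki beats Yilmaz beats Park beats Mbeki, so there is no Condorcet winner.

none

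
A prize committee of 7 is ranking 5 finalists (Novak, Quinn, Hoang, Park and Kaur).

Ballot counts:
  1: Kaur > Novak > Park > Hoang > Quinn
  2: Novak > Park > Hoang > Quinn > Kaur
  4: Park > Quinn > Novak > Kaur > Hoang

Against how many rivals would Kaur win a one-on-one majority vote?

1

Kaur against each rival (7 jurors):
Kaur–Novak: Novak 6–1.
Kaur–Quinn: Quinn 6–1.
Kaur vs Hoang: 1+4 = 5 for Kaur, 2 for Hoang — Kaur by 5–2.
Kaur vs Park: Park wins 6–1.
Kaur beats Hoang; loses to Novak, Quinn, Park — 1 pairwise win.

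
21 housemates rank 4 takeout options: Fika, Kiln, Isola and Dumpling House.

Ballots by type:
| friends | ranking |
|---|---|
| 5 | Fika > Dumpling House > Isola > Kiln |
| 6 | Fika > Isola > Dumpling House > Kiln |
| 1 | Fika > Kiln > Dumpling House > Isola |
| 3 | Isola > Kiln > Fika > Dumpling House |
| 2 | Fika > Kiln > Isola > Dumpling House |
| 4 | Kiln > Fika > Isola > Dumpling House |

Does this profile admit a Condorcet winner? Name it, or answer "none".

Fika

Head-to-head results (21 friends):
Fika vs Kiln: Fika preferred on 5+6+1+2 = 14 ballots; Fika wins 14–7.
Fika vs Isola: 18 to 3, Fika.
Fika vs Dumpling House: Fika preferred on 5+6+1+3+2+4 = 21 ballots; Fika wins 21–0.
Kiln vs Isola: 7 to 14, Isola.
Kiln vs Dumpling House: 1+3+2+4 = 10 for Kiln, 11 for Dumpling House — Dumpling House by 11–10.
Isola vs Dumpling House: 6+3+2+4 = 15 for Isola, 6 for Dumpling House — Isola by 15–6.
Fika defeats every rival head-to-head and is the Condorcet winner.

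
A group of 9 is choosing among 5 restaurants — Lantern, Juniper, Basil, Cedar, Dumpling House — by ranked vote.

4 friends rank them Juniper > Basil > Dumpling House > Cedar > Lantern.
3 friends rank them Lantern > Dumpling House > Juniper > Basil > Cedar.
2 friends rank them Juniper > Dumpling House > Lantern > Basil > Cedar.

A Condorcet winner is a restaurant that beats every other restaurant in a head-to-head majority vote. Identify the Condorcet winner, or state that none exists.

Juniper

Head-to-head results (9 friends):
Lantern vs Juniper: 3 to 6, Juniper.
Lantern vs Basil: Lantern preferred on 3+2 = 5 ballots; Lantern wins 5–4.
Lantern vs Cedar: 5 to 4, Lantern.
Lantern vs Dumpling House: 3 to 6, Dumpling House.
Juniper vs Basil: 9 to 0, Juniper.
Juniper vs Cedar: 4+3+2 = 9 for Juniper, 0 for Cedar — Juniper by 9–0.
Juniper vs Dumpling House: Juniper preferred on 4+2 = 6 ballots; Juniper wins 6–3.
Basil vs Cedar: Basil is ranked higher on 4+3+2 = 9 ballots, Cedar on 0. Basil wins 9–0.
Basil vs Dumpling House: Basil is ranked higher on 4 ballots, Dumpling House on 5. Dumpling House wins 5–4.
Cedar vs Dumpling House: Cedar preferred on 0 ballots; Dumpling House wins 9–0.
Only Juniper has no losses; Juniper is the Condorcet winner.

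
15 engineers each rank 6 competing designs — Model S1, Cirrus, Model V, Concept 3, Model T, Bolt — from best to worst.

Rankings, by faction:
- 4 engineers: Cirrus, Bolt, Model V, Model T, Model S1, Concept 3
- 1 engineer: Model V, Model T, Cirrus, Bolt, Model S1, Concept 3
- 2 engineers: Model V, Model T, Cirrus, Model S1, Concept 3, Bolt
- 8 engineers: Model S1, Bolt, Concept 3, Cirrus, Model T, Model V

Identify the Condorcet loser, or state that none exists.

Model V

Pairwise majorities:
Model S1 vs Cirrus: Model S1 is ranked higher on 8 ballots, Cirrus on 7. Model S1 wins 8–7.
Model S1 vs Model V: 8 to 7, Model S1.
Model S1–Concept 3: Model S1 15–0.
Model S1 vs Model T: 8 to 7, Model S1.
Model S1 vs Bolt: Model S1, 10–5.
Cirrus vs Model V: 4+8 = 12 for Cirrus, 3 for Model V — Cirrus by 12–3.
Cirrus vs Concept 3: Concept 3 wins 8–7.
Cirrus vs Model T: Cirrus is ranked higher on 4+8 = 12 ballots, Model T on 3. Cirrus wins 12–3.
Cirrus vs Bolt: Bolt, 8–7.
Model V vs Concept 3: Model V preferred on 4+1+2 = 7 ballots; Concept 3 wins 8–7.
Model V vs Model T: Model T wins 8–7.
Model V–Bolt: Bolt 12–3.
Concept 3 vs Model T: 8 to 7, Concept 3.
Concept 3 vs Bolt: 2 to 13, Bolt.
Model T vs Bolt: 1+2 = 3 for Model T, 12 for Bolt — Bolt by 12–3.
Model V loses to every other design — it is the Condorcet loser.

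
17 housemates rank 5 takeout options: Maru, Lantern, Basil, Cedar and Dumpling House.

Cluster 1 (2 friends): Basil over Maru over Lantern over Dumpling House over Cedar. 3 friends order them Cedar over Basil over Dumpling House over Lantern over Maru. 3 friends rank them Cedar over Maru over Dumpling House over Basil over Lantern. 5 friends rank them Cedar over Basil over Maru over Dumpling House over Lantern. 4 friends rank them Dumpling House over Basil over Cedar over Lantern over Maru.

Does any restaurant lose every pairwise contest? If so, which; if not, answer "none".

Pairwise majorities:
Maru vs Lantern: Maru preferred on 2+3+5 = 10 ballots; Maru wins 10–7.
Maru vs Basil: Maru preferred on 3 ballots; Basil wins 14–3.
Maru vs Cedar: 2 to 15, Cedar.
Maru vs Dumpling House: Maru wins 10–7.
Lantern vs Basil: 0 for Lantern, 17 for Basil — Basil by 17–0.
Lantern vs Cedar: 2 for Lantern, 15 for Cedar — Cedar by 15–2.
Lantern vs Dumpling House: 2 to 15, Dumpling House.
Basil–Cedar: Cedar 11–6.
Basil vs Dumpling House: Basil, 10–7.
Cedar vs Dumpling House: Cedar is ranked higher on 3+3+5 = 11 ballots, Dumpling House on 6. Cedar wins 11–6.
Only Lantern has no wins; Lantern is the Condorcet loser.

Lantern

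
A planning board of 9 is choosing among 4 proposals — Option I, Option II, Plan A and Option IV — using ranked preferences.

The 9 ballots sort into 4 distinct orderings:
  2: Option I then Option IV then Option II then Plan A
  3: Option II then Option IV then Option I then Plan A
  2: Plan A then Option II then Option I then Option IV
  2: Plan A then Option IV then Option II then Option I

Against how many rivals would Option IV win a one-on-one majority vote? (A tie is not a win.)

Option IV against each rival (9 council members):
Option IV vs Option I: Option IV wins 5–4.
Option IV–Option II: Option II 5–4.
Option IV vs Plan A: Option IV, 5–4.
Option IV beats Option I, Plan A; loses to Option II — 2 pairwise wins.

2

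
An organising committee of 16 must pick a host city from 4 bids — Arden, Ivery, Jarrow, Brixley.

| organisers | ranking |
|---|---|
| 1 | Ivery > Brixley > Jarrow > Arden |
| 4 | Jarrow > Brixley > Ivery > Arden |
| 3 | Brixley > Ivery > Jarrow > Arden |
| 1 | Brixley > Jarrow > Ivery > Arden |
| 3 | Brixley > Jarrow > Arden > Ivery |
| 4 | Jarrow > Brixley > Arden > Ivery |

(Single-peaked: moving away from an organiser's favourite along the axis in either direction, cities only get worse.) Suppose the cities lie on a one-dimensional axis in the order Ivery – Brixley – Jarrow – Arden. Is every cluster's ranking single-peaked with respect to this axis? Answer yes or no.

yes

Axis positions: Ivery=1, Brixley=2, Jarrow=3, Arden=4.
Cluster 1 (peak Ivery at position 1): ranking walks positions 1-2-3-4, expanding outward from the peak — single-peaked.
Cluster 2 (peak Jarrow at position 3): ranking walks positions 3-2-1-4, expanding outward from the peak — single-peaked.
Cluster 3 (peak Brixley at position 2): ranking walks positions 2-1-3-4, expanding outward from the peak — single-peaked.
Cluster 4 (peak Brixley at position 2): ranking walks positions 2-3-1-4, expanding outward from the peak — single-peaked.
Cluster 5 (peak Brixley at position 2): ranking walks positions 2-3-4-1, expanding outward from the peak — single-peaked.
Cluster 6 (peak Jarrow at position 3): ranking walks positions 3-2-4-1, expanding outward from the peak — single-peaked.
Every ranking is single-peaked on this axis.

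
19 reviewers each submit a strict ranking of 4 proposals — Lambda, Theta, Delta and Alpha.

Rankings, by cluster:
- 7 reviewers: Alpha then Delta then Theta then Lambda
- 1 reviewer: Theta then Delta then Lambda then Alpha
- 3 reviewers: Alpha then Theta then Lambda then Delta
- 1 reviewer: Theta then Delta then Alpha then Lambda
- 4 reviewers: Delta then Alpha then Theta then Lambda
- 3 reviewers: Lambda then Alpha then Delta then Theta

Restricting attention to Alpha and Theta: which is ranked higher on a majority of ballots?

Ballots ranking Alpha above Theta: 7 + 3 + 4 + 3 = 17.
Ballots ranking Theta above Alpha: 19 − 17 = 2.
Alpha wins the head-to-head 17–2.

Alpha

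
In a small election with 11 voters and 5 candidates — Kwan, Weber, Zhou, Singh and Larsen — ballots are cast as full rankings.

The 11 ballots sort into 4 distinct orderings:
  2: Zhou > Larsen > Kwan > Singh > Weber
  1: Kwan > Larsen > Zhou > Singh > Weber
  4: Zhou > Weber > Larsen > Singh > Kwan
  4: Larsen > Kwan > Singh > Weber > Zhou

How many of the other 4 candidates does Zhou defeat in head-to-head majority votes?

4

Zhou against each rival (11 voters):
Zhou vs Kwan: 2+4 = 6 for Zhou, 5 for Kwan — Zhou by 6–5.
Zhou vs Weber: Zhou preferred on 2+1+4 = 7 ballots; Zhou wins 7–4.
Zhou–Singh: Zhou 7–4.
Zhou vs Larsen: Zhou preferred on 2+4 = 6 ballots; Zhou wins 6–5.
Zhou beats Kwan, Weber, Singh, Larsen — 4 pairwise wins.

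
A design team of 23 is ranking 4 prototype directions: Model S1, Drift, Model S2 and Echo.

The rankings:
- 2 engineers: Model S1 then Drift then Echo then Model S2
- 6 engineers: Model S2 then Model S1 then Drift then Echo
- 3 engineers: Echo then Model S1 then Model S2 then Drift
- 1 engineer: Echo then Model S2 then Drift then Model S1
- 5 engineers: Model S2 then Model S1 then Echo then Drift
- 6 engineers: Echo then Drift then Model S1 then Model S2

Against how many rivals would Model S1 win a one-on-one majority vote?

Model S1 against each rival (23 engineers):
Model S1–Drift: Model S1 16–7.
Model S1 vs Model S2: 2+3+6 = 11 for Model S1, 12 for Model S2 — Model S2 by 12–11.
Model S1 vs Echo: 13 to 10, Model S1.
Model S1 beats Drift, Echo; loses to Model S2 — 2 pairwise wins.

2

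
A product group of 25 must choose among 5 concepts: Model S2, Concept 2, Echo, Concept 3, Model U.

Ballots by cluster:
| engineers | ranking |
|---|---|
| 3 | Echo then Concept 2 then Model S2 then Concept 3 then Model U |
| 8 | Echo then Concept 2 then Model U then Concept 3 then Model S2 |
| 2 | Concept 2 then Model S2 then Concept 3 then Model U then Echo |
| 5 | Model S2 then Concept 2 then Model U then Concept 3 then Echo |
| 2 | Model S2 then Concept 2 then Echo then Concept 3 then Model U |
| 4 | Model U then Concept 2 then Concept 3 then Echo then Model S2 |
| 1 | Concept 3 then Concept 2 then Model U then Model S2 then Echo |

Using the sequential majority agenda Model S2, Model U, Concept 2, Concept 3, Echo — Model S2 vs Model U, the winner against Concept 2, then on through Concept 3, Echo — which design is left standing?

Concept 2

Round 1: Model S2 vs Model U — 12–13, Model U advances.
Round 2: Model U vs Concept 2 — 4–21, Concept 2 advances.
Round 3: Concept 2 vs Concept 3 — 24–1, Concept 2 advances.
Round 4: Concept 2 vs Echo — 14–11, Concept 2 advances.
Concept 2 survives the agenda.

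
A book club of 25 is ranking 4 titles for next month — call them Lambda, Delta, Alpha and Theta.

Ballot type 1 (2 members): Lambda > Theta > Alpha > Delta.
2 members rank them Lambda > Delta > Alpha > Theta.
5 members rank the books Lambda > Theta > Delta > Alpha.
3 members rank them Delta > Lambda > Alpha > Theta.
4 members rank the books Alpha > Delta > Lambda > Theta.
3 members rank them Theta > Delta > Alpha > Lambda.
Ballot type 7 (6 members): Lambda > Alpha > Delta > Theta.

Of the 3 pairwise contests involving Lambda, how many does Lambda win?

Lambda against each rival (25 members):
Lambda vs Delta: Lambda preferred on 2+2+5+6 = 15 ballots; Lambda wins 15–10.
Lambda vs Alpha: Lambda is ranked higher on 2+2+5+3+6 = 18 ballots, Alpha on 7. Lambda wins 18–7.
Lambda vs Theta: 2+2+5+3+4+6 = 22 for Lambda, 3 for Theta — Lambda by 22–3.
Lambda beats Delta, Alpha, Theta — 3 pairwise wins.

3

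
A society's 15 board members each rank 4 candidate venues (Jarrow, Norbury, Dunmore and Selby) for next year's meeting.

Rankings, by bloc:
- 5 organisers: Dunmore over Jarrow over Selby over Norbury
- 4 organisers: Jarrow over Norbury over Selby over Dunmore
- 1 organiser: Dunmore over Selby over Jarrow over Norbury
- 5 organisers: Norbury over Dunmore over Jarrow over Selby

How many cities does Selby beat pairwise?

Selby against each rival (15 organisers):
Selby vs Jarrow: 1 for Selby, 14 for Jarrow — Jarrow by 14–1.
Selby vs Norbury: Norbury, 9–6.
Selby vs Dunmore: 4 for Selby, 11 for Dunmore — Dunmore by 11–4.
Selby beats no one; loses to Jarrow, Norbury, Dunmore — 0 pairwise wins.

0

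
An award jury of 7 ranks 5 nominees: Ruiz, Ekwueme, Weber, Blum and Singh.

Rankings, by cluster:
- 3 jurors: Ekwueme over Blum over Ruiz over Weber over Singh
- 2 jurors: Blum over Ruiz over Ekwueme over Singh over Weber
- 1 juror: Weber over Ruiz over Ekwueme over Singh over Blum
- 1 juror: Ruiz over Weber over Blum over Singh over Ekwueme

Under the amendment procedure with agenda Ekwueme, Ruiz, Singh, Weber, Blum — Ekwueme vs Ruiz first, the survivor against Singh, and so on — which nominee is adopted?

Blum

Round 1: Ekwueme vs Ruiz — 3–4, Ruiz advances.
Round 2: Ruiz vs Singh — 7–0, Ruiz advances.
Round 3: Ruiz vs Weber — 6–1, Ruiz advances.
Round 4: Ruiz vs Blum — 2–5, Blum advances.
Blum survives the agenda.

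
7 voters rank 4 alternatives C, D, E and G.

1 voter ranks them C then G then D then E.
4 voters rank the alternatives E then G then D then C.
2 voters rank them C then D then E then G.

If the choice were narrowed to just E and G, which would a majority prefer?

E

Ballots ranking E above G: 4 + 2 = 6.
Ballots ranking G above E: 7 − 6 = 1.
E wins the head-to-head 6–1.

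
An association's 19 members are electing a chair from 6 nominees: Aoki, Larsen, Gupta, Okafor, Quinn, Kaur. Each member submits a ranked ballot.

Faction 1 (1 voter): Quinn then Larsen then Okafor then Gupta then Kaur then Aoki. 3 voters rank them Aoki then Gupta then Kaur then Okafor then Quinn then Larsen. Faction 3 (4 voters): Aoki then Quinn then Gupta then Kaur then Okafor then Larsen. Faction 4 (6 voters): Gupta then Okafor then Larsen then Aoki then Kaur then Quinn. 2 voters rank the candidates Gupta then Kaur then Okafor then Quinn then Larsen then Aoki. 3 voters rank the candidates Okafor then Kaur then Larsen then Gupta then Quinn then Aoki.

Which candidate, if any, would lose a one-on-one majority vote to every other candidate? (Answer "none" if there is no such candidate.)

Head-to-head results (19 voters):
Aoki vs Larsen: 7 to 12, Larsen.
Aoki–Gupta: Gupta 12–7.
Aoki vs Okafor: Okafor, 12–7.
Aoki vs Quinn: 13 to 6, Aoki.
Aoki–Kaur: Aoki 13–6.
Larsen vs Gupta: Gupta wins 15–4.
Larsen vs Okafor: Okafor wins 18–1.
Larsen vs Quinn: Larsen is ranked higher on 6+3 = 9 ballots, Quinn on 10. Quinn wins 10–9.
Larsen vs Kaur: 7 to 12, Kaur.
Gupta–Okafor: Gupta 15–4.
Gupta vs Quinn: Gupta is ranked higher on 3+6+2+3 = 14 ballots, Quinn on 5. Gupta wins 14–5.
Gupta vs Kaur: Gupta preferred on 1+3+4+6+2 = 16 ballots; Gupta wins 16–3.
Okafor vs Quinn: Okafor, 14–5.
Okafor vs Kaur: Okafor, 10–9.
Quinn vs Kaur: Quinn is ranked higher on 1+4 = 5 ballots, Kaur on 14. Kaur wins 14–5.
Each candidate has at least one pairwise win (Aoki beats Quinn; Larsen beats Aoki; Gupta beats Aoki; Okafor beats Aoki; Quinn beats Larsen; Kaur beats Larsen) — no Condorcet loser.

none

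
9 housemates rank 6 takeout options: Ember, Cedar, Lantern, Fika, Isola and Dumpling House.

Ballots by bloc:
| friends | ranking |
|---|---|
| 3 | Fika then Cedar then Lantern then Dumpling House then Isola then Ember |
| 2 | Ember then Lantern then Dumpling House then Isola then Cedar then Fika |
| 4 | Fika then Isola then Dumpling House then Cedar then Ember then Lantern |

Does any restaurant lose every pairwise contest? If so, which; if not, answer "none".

none

Head-to-head results (9 friends):
Ember vs Cedar: Ember preferred on 2 ballots; Cedar wins 7–2.
Ember vs Lantern: Ember wins 6–3.
Ember vs Fika: Ember is ranked higher on 2 ballots, Fika on 7. Fika wins 7–2.
Ember vs Isola: Isola, 7–2.
Ember vs Dumpling House: Ember preferred on 2 ballots; Dumpling House wins 7–2.
Cedar vs Lantern: Cedar preferred on 3+4 = 7 ballots; Cedar wins 7–2.
Cedar vs Fika: Fika wins 7–2.
Cedar–Isola: Isola 6–3.
Cedar vs Dumpling House: Cedar is ranked higher on 3 ballots, Dumpling House on 6. Dumpling House wins 6–3.
Lantern–Fika: Fika 7–2.
Lantern vs Isola: Lantern, 5–4.
Lantern vs Dumpling House: Lantern wins 5–4.
Fika vs Isola: Fika, 7–2.
Fika vs Dumpling House: Fika preferred on 3+4 = 7 ballots; Fika wins 7–2.
Isola–Dumpling House: Dumpling House 5–4.
Every restaurant wins at least one matchup (Ember beats Lantern; Cedar beats Ember; Lantern beats Isola; Fika beats Ember; Isola beats Ember; Dumpling House beats Ember), so there is no Condorcet loser.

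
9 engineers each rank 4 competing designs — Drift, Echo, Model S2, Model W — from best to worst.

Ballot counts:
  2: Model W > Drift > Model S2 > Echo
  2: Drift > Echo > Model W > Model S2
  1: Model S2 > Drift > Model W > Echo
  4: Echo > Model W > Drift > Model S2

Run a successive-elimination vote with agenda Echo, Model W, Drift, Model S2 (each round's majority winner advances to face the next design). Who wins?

Drift

Round 1: Echo vs Model W — 6–3, Echo advances.
Round 2: Echo vs Drift — 4–5, Drift advances.
Round 3: Drift vs Model S2 — 8–1, Drift advances.
Drift survives the agenda.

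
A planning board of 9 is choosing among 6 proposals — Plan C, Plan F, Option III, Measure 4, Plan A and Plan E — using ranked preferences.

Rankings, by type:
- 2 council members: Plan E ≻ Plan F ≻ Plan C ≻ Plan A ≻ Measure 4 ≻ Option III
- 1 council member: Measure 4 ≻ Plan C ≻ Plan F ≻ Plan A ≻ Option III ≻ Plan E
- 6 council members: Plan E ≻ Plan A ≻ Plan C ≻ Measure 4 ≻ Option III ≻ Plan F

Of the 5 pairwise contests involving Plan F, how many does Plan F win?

Plan F against each rival (9 council members):
Plan F vs Plan C: Plan F is ranked higher on 2 ballots, Plan C on 7. Plan C wins 7–2.
Plan F vs Option III: Plan F is ranked higher on 2+1 = 3 ballots, Option III on 6. Option III wins 6–3.
Plan F vs Measure 4: 2 to 7, Measure 4.
Plan F vs Plan A: 2+1 = 3 for Plan F, 6 for Plan A — Plan A by 6–3.
Plan F vs Plan E: 1 for Plan F, 8 for Plan E — Plan E by 8–1.
Plan F beats no one; loses to Plan C, Option III, Measure 4, Plan A, Plan E — 0 pairwise wins.

0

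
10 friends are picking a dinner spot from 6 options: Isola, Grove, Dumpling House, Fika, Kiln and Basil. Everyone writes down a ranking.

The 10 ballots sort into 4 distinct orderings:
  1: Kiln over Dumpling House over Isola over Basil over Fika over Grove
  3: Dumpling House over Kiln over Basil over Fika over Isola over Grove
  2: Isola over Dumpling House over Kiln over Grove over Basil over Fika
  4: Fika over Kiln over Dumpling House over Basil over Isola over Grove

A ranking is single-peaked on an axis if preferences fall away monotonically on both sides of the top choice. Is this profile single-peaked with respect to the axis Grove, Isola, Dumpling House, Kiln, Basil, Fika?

no

Axis positions: Grove=1, Isola=2, Dumpling House=3, Kiln=4, Basil=5, Fika=6.
Bloc 1 (peak Kiln at position 4): ranking walks positions 4-3-2-5-6-1, expanding outward from the peak — single-peaked.
Bloc 2 (peak Dumpling House at position 3): ranking walks positions 3-4-5-6-2-1, expanding outward from the peak — single-peaked.
Bloc 3 (peak Isola at position 2): ranking walks positions 2-3-4-1-5-6, expanding outward from the peak — single-peaked.
Bloc 4: ranking walks positions 6-4-3-5-2-1; Kiln is ranked above Basil even though Basil lies between Kiln and the peak Fika on the axis — preferences dip and rise again. Not single-peaked.
Bloc 4 violates single-peakedness, so the profile is not single-peaked on this axis.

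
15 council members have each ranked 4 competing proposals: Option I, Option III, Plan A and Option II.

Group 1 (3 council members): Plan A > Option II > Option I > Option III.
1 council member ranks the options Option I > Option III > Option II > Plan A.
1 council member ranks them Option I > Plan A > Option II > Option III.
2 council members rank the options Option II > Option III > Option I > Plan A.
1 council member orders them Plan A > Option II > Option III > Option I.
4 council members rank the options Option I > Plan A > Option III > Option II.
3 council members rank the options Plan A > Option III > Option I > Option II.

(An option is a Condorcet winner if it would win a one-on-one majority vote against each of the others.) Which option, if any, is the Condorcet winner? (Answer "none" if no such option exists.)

Pairwise majorities:
Option I vs Option III: Option I preferred on 3+1+1+4 = 9 ballots; Option I wins 9–6.
Option I vs Plan A: Option I is ranked higher on 1+1+2+4 = 8 ballots, Plan A on 7. Option I wins 8–7.
Option I vs Option II: 1+1+4+3 = 9 for Option I, 6 for Option II — Option I by 9–6.
Option III vs Plan A: Plan A, 12–3.
Option III–Option II: Option III 8–7.
Plan A vs Option II: Plan A preferred on 3+1+1+4+3 = 12 ballots; Plan A wins 12–3.
Only Option I has no losses; Option I is the Condorcet winner.

Option I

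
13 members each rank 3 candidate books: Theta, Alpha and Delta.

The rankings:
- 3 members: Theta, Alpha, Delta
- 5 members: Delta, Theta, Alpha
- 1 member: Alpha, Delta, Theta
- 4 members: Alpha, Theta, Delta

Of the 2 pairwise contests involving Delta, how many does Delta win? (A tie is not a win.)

Delta against each rival (13 members):
Delta–Theta: Theta 7–6.
Delta vs Alpha: 5 for Delta, 8 for Alpha — Alpha by 8–5.
Delta beats no one; loses to Theta, Alpha — 0 pairwise wins.

0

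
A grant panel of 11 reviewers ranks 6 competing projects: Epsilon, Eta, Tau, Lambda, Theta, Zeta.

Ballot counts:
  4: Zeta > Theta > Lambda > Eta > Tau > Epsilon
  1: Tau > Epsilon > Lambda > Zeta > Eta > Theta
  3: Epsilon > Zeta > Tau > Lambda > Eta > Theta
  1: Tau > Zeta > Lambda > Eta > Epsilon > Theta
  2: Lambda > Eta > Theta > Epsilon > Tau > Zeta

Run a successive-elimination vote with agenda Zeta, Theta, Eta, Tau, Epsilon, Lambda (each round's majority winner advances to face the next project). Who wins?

Lambda

Round 1: Zeta vs Theta — 9–2, Zeta advances.
Round 2: Zeta vs Eta — 9–2, Zeta advances.
Round 3: Zeta vs Tau — 7–4, Zeta advances.
Round 4: Zeta vs Epsilon — 5–6, Epsilon advances.
Round 5: Epsilon vs Lambda — 4–7, Lambda advances.
Lambda survives the agenda.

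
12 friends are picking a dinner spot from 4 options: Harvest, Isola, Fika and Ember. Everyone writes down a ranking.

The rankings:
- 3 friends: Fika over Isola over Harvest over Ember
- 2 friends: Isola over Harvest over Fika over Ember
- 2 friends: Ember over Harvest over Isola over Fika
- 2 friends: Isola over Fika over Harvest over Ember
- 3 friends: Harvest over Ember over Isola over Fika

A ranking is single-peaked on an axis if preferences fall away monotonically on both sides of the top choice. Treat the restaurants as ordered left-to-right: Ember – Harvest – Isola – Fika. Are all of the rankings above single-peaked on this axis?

yes

Axis positions: Ember=1, Harvest=2, Isola=3, Fika=4.
Type 1 (peak Fika at position 4): ranking walks positions 4-3-2-1, expanding outward from the peak — single-peaked.
Type 2 (peak Isola at position 3): ranking walks positions 3-2-4-1, expanding outward from the peak — single-peaked.
Type 3 (peak Ember at position 1): ranking walks positions 1-2-3-4, expanding outward from the peak — single-peaked.
Type 4 (peak Isola at position 3): ranking walks positions 3-4-2-1, expanding outward from the peak — single-peaked.
Type 5 (peak Harvest at position 2): ranking walks positions 2-1-3-4, expanding outward from the peak — single-peaked.
Every ranking is single-peaked on this axis.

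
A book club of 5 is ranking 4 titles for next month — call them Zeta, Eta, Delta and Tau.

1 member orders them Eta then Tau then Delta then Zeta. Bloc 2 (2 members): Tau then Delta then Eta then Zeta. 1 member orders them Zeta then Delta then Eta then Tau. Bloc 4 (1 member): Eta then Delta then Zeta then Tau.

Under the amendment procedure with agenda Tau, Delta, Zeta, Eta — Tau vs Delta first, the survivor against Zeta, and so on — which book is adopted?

Round 1: Tau vs Delta — 3–2, Tau advances.
Round 2: Tau vs Zeta — 3–2, Tau advances.
Round 3: Tau vs Eta — 2–3, Eta advances.
The agenda winner is Eta.

Eta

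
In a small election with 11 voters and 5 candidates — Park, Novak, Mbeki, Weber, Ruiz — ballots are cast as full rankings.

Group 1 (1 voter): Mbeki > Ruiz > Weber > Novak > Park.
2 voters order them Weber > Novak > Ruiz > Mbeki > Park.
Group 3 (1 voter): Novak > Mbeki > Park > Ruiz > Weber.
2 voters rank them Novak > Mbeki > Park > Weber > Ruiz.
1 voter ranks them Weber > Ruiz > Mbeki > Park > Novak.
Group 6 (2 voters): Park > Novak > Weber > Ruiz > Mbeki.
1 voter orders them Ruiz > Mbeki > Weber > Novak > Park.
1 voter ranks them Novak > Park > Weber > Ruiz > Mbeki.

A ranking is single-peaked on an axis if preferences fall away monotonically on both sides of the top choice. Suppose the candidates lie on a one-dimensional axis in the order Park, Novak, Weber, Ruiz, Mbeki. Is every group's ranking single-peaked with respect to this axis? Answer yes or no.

no

Axis positions: Park=1, Novak=2, Weber=3, Ruiz=4, Mbeki=5.
Group 1 (peak Mbeki at position 5): ranking walks positions 5-4-3-2-1, expanding outward from the peak — single-peaked.
Group 2 (peak Weber at position 3): ranking walks positions 3-2-4-5-1, expanding outward from the peak — single-peaked.
Group 3: ranking walks positions 2-5-1-4-3; Mbeki is ranked above Weber even though Weber lies between Mbeki and the peak Novak on the axis — preferences dip and rise again. Not single-peaked.
Group 4: ranking walks positions 2-5-1-3-4; Mbeki is ranked above Weber even though Weber lies between Mbeki and the peak Novak on the axis — preferences dip and rise again. Not single-peaked.
Group 5: ranking walks positions 3-4-5-1-2; Park is ranked above Novak even though Novak lies between Park and the peak Weber on the axis — preferences dip and rise again. Not single-peaked.
Group 6 (peak Park at position 1): ranking walks positions 1-2-3-4-5, expanding outward from the peak — single-peaked.
Group 7 (peak Ruiz at position 4): ranking walks positions 4-5-3-2-1, expanding outward from the peak — single-peaked.
Group 8 (peak Novak at position 2): ranking walks positions 2-1-3-4-5, expanding outward from the peak — single-peaked.
Group 3 violates single-peakedness, so the profile is not single-peaked on this axis.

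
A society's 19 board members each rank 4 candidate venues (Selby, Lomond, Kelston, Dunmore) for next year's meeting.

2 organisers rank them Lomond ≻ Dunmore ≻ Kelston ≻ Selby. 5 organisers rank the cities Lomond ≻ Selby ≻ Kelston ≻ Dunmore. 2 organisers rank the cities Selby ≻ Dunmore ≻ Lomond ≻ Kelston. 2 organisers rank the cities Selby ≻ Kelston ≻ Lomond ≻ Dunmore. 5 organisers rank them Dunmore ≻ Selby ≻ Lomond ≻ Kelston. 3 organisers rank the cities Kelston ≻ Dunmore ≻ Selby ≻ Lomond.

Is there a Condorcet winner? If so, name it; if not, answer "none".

Pairwise majorities:
Selby vs Lomond: Selby, 12–7.
Selby vs Kelston: Selby preferred on 5+2+2+5 = 14 ballots; Selby wins 14–5.
Selby vs Dunmore: Selby preferred on 5+2+2 = 9 ballots; Dunmore wins 10–9.
Lomond–Kelston: Lomond 14–5.
Lomond vs Dunmore: 2+5+2 = 9 for Lomond, 10 for Dunmore — Dunmore by 10–9.
Kelston vs Dunmore: Kelston preferred on 5+2+3 = 10 ballots; Kelston wins 10–9.
No city is unbeaten: Selby loses to Dunmore; Lomond loses to Selby; Kelston loses to Selby; Dunmore loses to Kelston. In particular Selby → Kelston → Dunmore → Selby is a majority cycle — no Condorcet winner exists.

none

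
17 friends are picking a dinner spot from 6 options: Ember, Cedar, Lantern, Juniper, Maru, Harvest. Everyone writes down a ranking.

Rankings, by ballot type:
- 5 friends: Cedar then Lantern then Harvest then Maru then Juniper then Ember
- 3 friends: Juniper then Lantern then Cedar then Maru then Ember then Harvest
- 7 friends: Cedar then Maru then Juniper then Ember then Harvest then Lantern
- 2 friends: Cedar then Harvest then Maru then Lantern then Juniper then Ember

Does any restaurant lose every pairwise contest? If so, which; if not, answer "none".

Head-to-head results (17 friends):
Ember vs Cedar: Ember is ranked higher on 0 ballots, Cedar on 17. Cedar wins 17–0.
Ember vs Lantern: Ember preferred on 7 ballots; Lantern wins 10–7.
Ember vs Juniper: Juniper wins 17–0.
Ember vs Maru: Ember is ranked higher on 0 ballots, Maru on 17. Maru wins 17–0.
Ember vs Harvest: Ember, 10–7.
Cedar vs Lantern: Cedar is ranked higher on 5+7+2 = 14 ballots, Lantern on 3. Cedar wins 14–3.
Cedar vs Juniper: 5+7+2 = 14 for Cedar, 3 for Juniper — Cedar by 14–3.
Cedar vs Maru: 5+3+7+2 = 17 for Cedar, 0 for Maru — Cedar by 17–0.
Cedar vs Harvest: Cedar preferred on 5+3+7+2 = 17 ballots; Cedar wins 17–0.
Lantern vs Juniper: Lantern preferred on 5+2 = 7 ballots; Juniper wins 10–7.
Lantern vs Maru: Maru wins 9–8.
Lantern vs Harvest: 8 to 9, Harvest.
Juniper vs Maru: 3 for Juniper, 14 for Maru — Maru by 14–3.
Juniper–Harvest: Juniper 10–7.
Maru vs Harvest: Maru, 10–7.
Every restaurant wins at least one matchup (Ember beats Harvest; Cedar beats Ember; Lantern beats Ember; Juniper beats Ember; Maru beats Ember; Harvest beats Lantern), so there is no Condorcet loser.

none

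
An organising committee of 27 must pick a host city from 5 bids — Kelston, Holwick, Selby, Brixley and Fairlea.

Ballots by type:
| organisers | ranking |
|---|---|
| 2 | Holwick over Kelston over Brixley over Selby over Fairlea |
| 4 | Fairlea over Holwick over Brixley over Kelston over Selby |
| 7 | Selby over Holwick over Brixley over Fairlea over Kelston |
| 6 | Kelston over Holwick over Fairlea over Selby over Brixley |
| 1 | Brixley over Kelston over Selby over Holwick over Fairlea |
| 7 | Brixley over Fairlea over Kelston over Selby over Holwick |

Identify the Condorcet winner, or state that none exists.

Pairwise majorities:
Kelston–Holwick: Kelston 14–13.
Kelston vs Selby: Kelston wins 20–7.
Kelston–Brixley: Brixley 19–8.
Kelston vs Fairlea: Fairlea wins 18–9.
Holwick vs Selby: Selby wins 15–12.
Holwick–Brixley: Holwick 19–8.
Holwick vs Fairlea: Holwick wins 16–11.
Selby vs Brixley: Brixley wins 14–13.
Selby vs Fairlea: Fairlea wins 17–10.
Brixley–Fairlea: Brixley 17–10.
Each city drops at least one matchup (Kelston loses to Brixley; Holwick loses to Kelston; Selby loses to Kelston; Brixley loses to Holwick; Fairlea loses to Holwick); the cycle Kelston beats Holwick beats Brixley beats Kelston rules out a Condorcet winner.

none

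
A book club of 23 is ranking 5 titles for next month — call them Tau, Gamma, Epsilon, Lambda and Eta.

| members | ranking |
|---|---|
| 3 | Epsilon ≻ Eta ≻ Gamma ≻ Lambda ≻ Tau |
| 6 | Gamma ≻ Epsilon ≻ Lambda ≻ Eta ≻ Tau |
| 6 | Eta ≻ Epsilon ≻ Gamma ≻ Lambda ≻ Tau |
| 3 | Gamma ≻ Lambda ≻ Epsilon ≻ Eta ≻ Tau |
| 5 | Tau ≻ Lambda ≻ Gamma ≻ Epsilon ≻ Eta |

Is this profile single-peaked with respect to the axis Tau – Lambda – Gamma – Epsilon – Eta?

Axis positions: Tau=1, Lambda=2, Gamma=3, Epsilon=4, Eta=5.
Cluster 1 (peak Epsilon at position 4): ranking walks positions 4-5-3-2-1, expanding outward from the peak — single-peaked.
Cluster 2 (peak Gamma at position 3): ranking walks positions 3-4-2-5-1, expanding outward from the peak — single-peaked.
Cluster 3 (peak Eta at position 5): ranking walks positions 5-4-3-2-1, expanding outward from the peak — single-peaked.
Cluster 4 (peak Gamma at position 3): ranking walks positions 3-2-4-5-1, expanding outward from the peak — single-peaked.
Cluster 5 (peak Tau at position 1): ranking walks positions 1-2-3-4-5, expanding outward from the peak — single-peaked.
Every ranking is single-peaked on this axis.

yes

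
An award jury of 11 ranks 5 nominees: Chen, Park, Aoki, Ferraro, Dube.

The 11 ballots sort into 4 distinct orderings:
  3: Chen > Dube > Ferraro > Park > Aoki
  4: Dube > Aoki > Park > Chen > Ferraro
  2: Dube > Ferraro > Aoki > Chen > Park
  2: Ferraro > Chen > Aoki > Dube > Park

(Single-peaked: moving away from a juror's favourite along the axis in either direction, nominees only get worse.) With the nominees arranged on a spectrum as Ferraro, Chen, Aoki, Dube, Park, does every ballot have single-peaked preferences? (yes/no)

Axis positions: Ferraro=1, Chen=2, Aoki=3, Dube=4, Park=5.
Group 1: ranking walks positions 2-4-1-5-3; Dube is ranked above Aoki even though Aoki lies between Dube and the peak Chen on the axis — preferences dip and rise again. Not single-peaked.
Group 2 (peak Dube at position 4): ranking walks positions 4-3-5-2-1, expanding outward from the peak — single-peaked.
Group 3: ranking walks positions 4-1-3-2-5; Ferraro is ranked above Aoki even though Aoki lies between Ferraro and the peak Dube on the axis — preferences dip and rise again. Not single-peaked.
Group 4 (peak Ferraro at position 1): ranking walks positions 1-2-3-4-5, expanding outward from the peak — single-peaked.
Group 1 violates single-peakedness, so the profile is not single-peaked on this axis.

no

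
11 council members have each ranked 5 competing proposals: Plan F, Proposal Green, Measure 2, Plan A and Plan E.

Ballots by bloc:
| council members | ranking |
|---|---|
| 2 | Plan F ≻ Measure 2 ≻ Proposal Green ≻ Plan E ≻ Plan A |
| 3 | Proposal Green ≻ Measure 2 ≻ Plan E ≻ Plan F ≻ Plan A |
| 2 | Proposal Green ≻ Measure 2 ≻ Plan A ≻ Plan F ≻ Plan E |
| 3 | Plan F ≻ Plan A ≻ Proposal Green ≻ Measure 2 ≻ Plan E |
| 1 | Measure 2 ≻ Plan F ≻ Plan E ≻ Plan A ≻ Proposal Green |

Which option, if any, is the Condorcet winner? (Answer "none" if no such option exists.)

Check each pair by majority over 11 ballots:
Plan F vs Proposal Green: 2+3+1 = 6 for Plan F, 5 for Proposal Green — Plan F by 6–5.
Plan F vs Measure 2: Plan F preferred on 2+3 = 5 ballots; Measure 2 wins 6–5.
Plan F vs Plan A: 9 to 2, Plan F.
Plan F vs Plan E: Plan F is ranked higher on 2+2+3+1 = 8 ballots, Plan E on 3. Plan F wins 8–3.
Proposal Green vs Measure 2: 3+2+3 = 8 for Proposal Green, 3 for Measure 2 — Proposal Green by 8–3.
Proposal Green vs Plan A: Proposal Green is ranked higher on 2+3+2 = 7 ballots, Plan A on 4. Proposal Green wins 7–4.
Proposal Green vs Plan E: 2+3+2+3 = 10 for Proposal Green, 1 for Plan E — Proposal Green by 10–1.
Measure 2 vs Plan A: 2+3+2+1 = 8 for Measure 2, 3 for Plan A — Measure 2 by 8–3.
Measure 2 vs Plan E: 2+3+2+3+1 = 11 for Measure 2, 0 for Plan E — Measure 2 by 11–0.
Plan A vs Plan E: Plan A preferred on 2+3 = 5 ballots; Plan E wins 6–5.
Every option loses at least once (Plan F loses to Measure 2; Proposal Green loses to Plan F; Measure 2 loses to Proposal Green; Plan A loses to Plan F; Plan E loses to Plan F). The majority relation contains the cycle Plan F > Proposal Green > Measure 2 > Plan F, so there is no Condorcet winner.

none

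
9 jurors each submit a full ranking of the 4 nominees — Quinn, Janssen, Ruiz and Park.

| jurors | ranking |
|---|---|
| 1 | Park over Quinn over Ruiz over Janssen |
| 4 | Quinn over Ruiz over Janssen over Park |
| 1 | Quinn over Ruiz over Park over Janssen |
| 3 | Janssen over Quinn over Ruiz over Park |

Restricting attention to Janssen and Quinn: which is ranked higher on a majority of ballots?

Quinn

Ballots ranking Janssen above Quinn: 3.
Ballots ranking Quinn above Janssen: 9 − 3 = 6.
Quinn wins the head-to-head 6–3.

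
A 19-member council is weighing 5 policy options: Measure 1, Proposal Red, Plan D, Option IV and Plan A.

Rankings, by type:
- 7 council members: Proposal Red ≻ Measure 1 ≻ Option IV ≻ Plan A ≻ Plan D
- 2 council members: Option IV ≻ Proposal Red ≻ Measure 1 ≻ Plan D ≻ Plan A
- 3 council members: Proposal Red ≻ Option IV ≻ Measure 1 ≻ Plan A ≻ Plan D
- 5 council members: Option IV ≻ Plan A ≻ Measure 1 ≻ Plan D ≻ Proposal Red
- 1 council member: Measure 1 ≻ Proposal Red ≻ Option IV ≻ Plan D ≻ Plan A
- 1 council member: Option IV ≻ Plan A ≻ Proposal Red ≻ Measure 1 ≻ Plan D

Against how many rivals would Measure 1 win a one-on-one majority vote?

Measure 1 against each rival (19 council members):
Measure 1 vs Proposal Red: Proposal Red wins 13–6.
Measure 1 vs Plan D: Measure 1 wins 19–0.
Measure 1 vs Option IV: Option IV, 11–8.
Measure 1 vs Plan A: 7+2+3+1 = 13 for Measure 1, 6 for Plan A — Measure 1 by 13–6.
Measure 1 beats Plan D, Plan A; loses to Proposal Red, Option IV — 2 pairwise wins.

2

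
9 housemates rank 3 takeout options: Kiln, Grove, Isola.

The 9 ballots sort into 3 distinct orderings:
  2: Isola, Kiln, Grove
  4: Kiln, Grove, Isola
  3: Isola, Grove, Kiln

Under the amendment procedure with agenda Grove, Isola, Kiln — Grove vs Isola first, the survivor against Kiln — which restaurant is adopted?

Isola

Round 1: Grove vs Isola — 4–5, Isola advances.
Round 2: Isola vs Kiln — 5–4, Isola advances.
Isola survives the agenda.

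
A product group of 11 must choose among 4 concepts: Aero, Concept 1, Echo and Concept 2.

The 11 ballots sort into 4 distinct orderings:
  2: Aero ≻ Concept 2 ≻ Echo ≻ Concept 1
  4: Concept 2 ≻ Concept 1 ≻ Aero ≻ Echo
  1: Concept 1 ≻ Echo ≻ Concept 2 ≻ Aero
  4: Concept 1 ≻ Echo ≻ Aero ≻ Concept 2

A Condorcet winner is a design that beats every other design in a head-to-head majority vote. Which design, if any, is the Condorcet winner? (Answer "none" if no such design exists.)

Pairwise majorities:
Aero vs Concept 1: Aero is ranked higher on 2 ballots, Concept 1 on 9. Concept 1 wins 9–2.
Aero vs Echo: Aero is ranked higher on 2+4 = 6 ballots, Echo on 5. Aero wins 6–5.
Aero vs Concept 2: 6 to 5, Aero.
Concept 1 vs Echo: 9 to 2, Concept 1.
Concept 1 vs Concept 2: Concept 1 is ranked higher on 1+4 = 5 ballots, Concept 2 on 6. Concept 2 wins 6–5.
Echo vs Concept 2: 1+4 = 5 for Echo, 6 for Concept 2 — Concept 2 by 6–5.
Every design loses at least once (Aero loses to Concept 1; Concept 1 loses to Concept 2; Echo loses to Aero; Concept 2 loses to Aero). The majority relation contains the cycle Aero > Concept 2 > Concept 1 > Aero, so there is no Condorcet winner.

none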